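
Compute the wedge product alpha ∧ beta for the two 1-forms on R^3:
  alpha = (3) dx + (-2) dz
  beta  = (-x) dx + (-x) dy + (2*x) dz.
alpha ∧ beta = (-3*x) dx ∧ dy + (4*x) dx ∧ dz + (-2*x) dy ∧ dz

Distribute the wedge, using dx_i ∧ dx_j = -dx_j ∧ dx_i and dx_i ∧ dx_i = 0. For each pair (i, j) with i < j, the coefficient of dx_i ∧ dx_j in alpha ∧ beta is (alpha_i * beta_j - alpha_j * beta_i). Collecting: alpha ∧ beta = (-3*x) dx ∧ dy + (4*x) dx ∧ dz + (-2*x) dy ∧ dz.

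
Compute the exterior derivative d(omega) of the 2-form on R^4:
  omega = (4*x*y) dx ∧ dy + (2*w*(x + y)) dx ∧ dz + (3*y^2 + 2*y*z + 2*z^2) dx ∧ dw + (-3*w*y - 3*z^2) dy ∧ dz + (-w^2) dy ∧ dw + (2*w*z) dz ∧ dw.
d(omega) = (-2*w) dx ∧ dy ∧ dz + (2*x - 4*z) dx ∧ dz ∧ dw + (-6*y - 2*z) dx ∧ dy ∧ dw + (-3*y) dy ∧ dz ∧ dw

For a 2-form omega = sum_{i<j} g_{ij} dx_i ∧ dx_j, the exterior derivative is
  d(omega) = sum_{i<j} d(g_{ij}) ∧ dx_i ∧ dx_j = sum_{i<j, k} (∂g_{ij}/∂x_k) dx_k ∧ dx_i ∧ dx_j.
Expand each term, using dx_k ∧ dx_i ∧ dx_j = sgn(permutation) dx_{(a)} ∧ dx_{(b)} ∧ dx_{(c)} with (a < b < c) sorted:
  d(2*w*(x + y)) includes (∂/∂y)(2*w*(x + y)) dy = (2*w) dy, which multiplied by dx ∧ dz gives (-2*w) dx ∧ dy ∧ dz
  d(2*w*(x + y)) includes (∂/∂w)(2*w*(x + y)) dw = (2*x + 2*y) dw, which multiplied by dx ∧ dz gives (2*x + 2*y) dx ∧ dz ∧ dw
  d(3*y^2 + 2*y*z + 2*z^2) includes (∂/∂y)(3*y^2 + 2*y*z + 2*z^2) dy = (6*y + 2*z) dy, which multiplied by dx ∧ dw gives (-6*y - 2*z) dx ∧ dy ∧ dw
  d(3*y^2 + 2*y*z + 2*z^2) includes (∂/∂z)(3*y^2 + 2*y*z + 2*z^2) dz = (2*y + 4*z) dz, which multiplied by dx ∧ dw gives (-2*y - 4*z) dx ∧ dz ∧ dw
  d(-3*w*y - 3*z^2) includes (∂/∂w)(-3*w*y - 3*z^2) dw = (-3*y) dw, which multiplied by dy ∧ dz gives (-3*y) dy ∧ dz ∧ dw
Collecting like 3-forms: d(omega) = (-2*w) dx ∧ dy ∧ dz + (2*x - 4*z) dx ∧ dz ∧ dw + (-6*y - 2*z) dx ∧ dy ∧ dw + (-3*y) dy ∧ dz ∧ dw.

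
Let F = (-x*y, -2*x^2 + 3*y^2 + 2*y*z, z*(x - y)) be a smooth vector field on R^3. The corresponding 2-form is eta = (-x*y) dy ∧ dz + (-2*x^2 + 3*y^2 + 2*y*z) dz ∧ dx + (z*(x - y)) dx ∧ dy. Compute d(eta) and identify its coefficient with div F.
d(eta) = (x + 4*y + 2*z) dx ∧ dy ∧ dz; div F = x + 4*y + 2*z

For a 2-form in R^3 of the form above, applying d gives a 3-form with coefficient ∂P/∂x + ∂Q/∂y + ∂R/∂z:
  ∂P/∂x = -y
  ∂Q/∂y = 6*y + 2*z
  ∂R/∂z = x - y
Sum = x + 4*y + 2*z, which is exactly div F.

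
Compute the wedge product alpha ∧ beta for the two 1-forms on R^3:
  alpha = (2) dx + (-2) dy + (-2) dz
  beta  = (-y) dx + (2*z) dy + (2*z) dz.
alpha ∧ beta = (-2*y + 4*z) dx ∧ dy + (-2*y + 4*z) dx ∧ dz

Distribute the wedge, using dx_i ∧ dx_j = -dx_j ∧ dx_i and dx_i ∧ dx_i = 0. For each pair (i, j) with i < j, the coefficient of dx_i ∧ dx_j in alpha ∧ beta is (alpha_i * beta_j - alpha_j * beta_i). Collecting: alpha ∧ beta = (-2*y + 4*z) dx ∧ dy + (-2*y + 4*z) dx ∧ dz.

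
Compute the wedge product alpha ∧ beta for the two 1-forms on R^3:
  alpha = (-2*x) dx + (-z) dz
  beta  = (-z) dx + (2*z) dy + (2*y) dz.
alpha ∧ beta = (-4*x*z) dx ∧ dy + (-4*x*y - z^2) dx ∧ dz + (2*z^2) dy ∧ dz

Distribute the wedge, using dx_i ∧ dx_j = -dx_j ∧ dx_i and dx_i ∧ dx_i = 0. For each pair (i, j) with i < j, the coefficient of dx_i ∧ dx_j in alpha ∧ beta is (alpha_i * beta_j - alpha_j * beta_i). Collecting: alpha ∧ beta = (-4*x*z) dx ∧ dy + (-4*x*y - z^2) dx ∧ dz + (2*z^2) dy ∧ dz.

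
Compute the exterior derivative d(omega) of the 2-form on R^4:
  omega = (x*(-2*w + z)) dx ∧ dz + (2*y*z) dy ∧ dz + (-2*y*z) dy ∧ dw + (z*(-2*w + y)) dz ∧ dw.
d(omega) = (-2*x) dx ∧ dz ∧ dw + (2*y + z) dy ∧ dz ∧ dw

For a 2-form omega = sum_{i<j} g_{ij} dx_i ∧ dx_j, the exterior derivative is
  d(omega) = sum_{i<j} d(g_{ij}) ∧ dx_i ∧ dx_j = sum_{i<j, k} (∂g_{ij}/∂x_k) dx_k ∧ dx_i ∧ dx_j.
Expand each term, using dx_k ∧ dx_i ∧ dx_j = sgn(permutation) dx_{(a)} ∧ dx_{(b)} ∧ dx_{(c)} with (a < b < c) sorted:
  d(x*(-2*w + z)) includes (∂/∂w)(x*(-2*w + z)) dw = (-2*x) dw, which multiplied by dx ∧ dz gives (-2*x) dx ∧ dz ∧ dw
  d(-2*y*z) includes (∂/∂z)(-2*y*z) dz = (-2*y) dz, which multiplied by dy ∧ dw gives (2*y) dy ∧ dz ∧ dw
  d(z*(-2*w + y)) includes (∂/∂y)(z*(-2*w + y)) dy = (z) dy, which multiplied by dz ∧ dw gives (z) dy ∧ dz ∧ dw
Collecting like 3-forms: d(omega) = (-2*x) dx ∧ dz ∧ dw + (2*y + z) dy ∧ dz ∧ dw.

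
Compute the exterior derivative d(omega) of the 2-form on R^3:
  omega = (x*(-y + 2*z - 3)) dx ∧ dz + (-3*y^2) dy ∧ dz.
d(omega) = (x) dx ∧ dy ∧ dz

For a 2-form omega = sum_{i<j} g_{ij} dx_i ∧ dx_j, the exterior derivative is
  d(omega) = sum_{i<j} d(g_{ij}) ∧ dx_i ∧ dx_j = sum_{i<j, k} (∂g_{ij}/∂x_k) dx_k ∧ dx_i ∧ dx_j.
Expand each term, using dx_k ∧ dx_i ∧ dx_j = sgn(permutation) dx_{(a)} ∧ dx_{(b)} ∧ dx_{(c)} with (a < b < c) sorted:
  d(x*(-y + 2*z - 3)) includes (∂/∂y)(x*(-y + 2*z - 3)) dy = (-x) dy, which multiplied by dx ∧ dz gives (x) dx ∧ dy ∧ dz
Collecting like 3-forms: d(omega) = (x) dx ∧ dy ∧ dz.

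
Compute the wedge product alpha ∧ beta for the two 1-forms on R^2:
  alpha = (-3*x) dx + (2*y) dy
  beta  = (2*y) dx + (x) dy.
alpha ∧ beta = (-3*x^2 - 4*y^2) dx ∧ dy

Distribute the wedge, using dx_i ∧ dx_j = -dx_j ∧ dx_i and dx_i ∧ dx_i = 0. For each pair (i, j) with i < j, the coefficient of dx_i ∧ dx_j in alpha ∧ beta is (alpha_i * beta_j - alpha_j * beta_i). Collecting: alpha ∧ beta = (-3*x^2 - 4*y^2) dx ∧ dy.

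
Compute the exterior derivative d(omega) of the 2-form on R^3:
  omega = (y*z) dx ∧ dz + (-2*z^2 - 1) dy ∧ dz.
d(omega) = (-z) dx ∧ dy ∧ dz

For a 2-form omega = sum_{i<j} g_{ij} dx_i ∧ dx_j, the exterior derivative is
  d(omega) = sum_{i<j} d(g_{ij}) ∧ dx_i ∧ dx_j = sum_{i<j, k} (∂g_{ij}/∂x_k) dx_k ∧ dx_i ∧ dx_j.
Expand each term, using dx_k ∧ dx_i ∧ dx_j = sgn(permutation) dx_{(a)} ∧ dx_{(b)} ∧ dx_{(c)} with (a < b < c) sorted:
  d(y*z) includes (∂/∂y)(y*z) dy = (z) dy, which multiplied by dx ∧ dz gives (-z) dx ∧ dy ∧ dz
Collecting like 3-forms: d(omega) = (-z) dx ∧ dy ∧ dz.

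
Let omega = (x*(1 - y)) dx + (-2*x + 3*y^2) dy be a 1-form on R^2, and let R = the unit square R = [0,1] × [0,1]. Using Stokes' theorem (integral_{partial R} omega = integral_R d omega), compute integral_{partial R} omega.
integral_(partial R) omega = -3/2

Stokes: integral_partial_R omega = integral_R d omega with d omega = (∂Q/∂x - ∂P/∂y) dx ∧ dy.
  ∂Q/∂x = -2
  ∂P/∂y = -x
  integrand = ∂Q/∂x - ∂P/∂y = x - 2.
Integrating over R: integral_0^1 integral_0^1 (x - 2) dx dy = -3/2.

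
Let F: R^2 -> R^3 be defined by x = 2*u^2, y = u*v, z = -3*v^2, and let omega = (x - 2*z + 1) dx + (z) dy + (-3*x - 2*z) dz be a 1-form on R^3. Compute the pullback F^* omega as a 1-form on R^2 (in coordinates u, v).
F^* omega = (8*u^3 + 24*u*v^2 + 4*u - 3*v^3) du + (3*v*(12*u^2 - u*v - 12*v^2)) dv

Using F^*(f dg) = (f ∘ F) d(g ∘ F), substitute each coordinate x_i by F_i(u, v) in f_i, and replace dx_i by d F_i = (∂F_i/∂u) du + (∂F_i/∂v) dv.
  For the x component: f_1(F) = 2*u^2 + 6*v^2 + 1; d F_1 = (4*u) du + (0) dv
  For the y component: f_2(F) = -3*v^2; d F_2 = (v) du + (u) dv
  For the z component: f_3(F) = -6*u^2 + 6*v^2; d F_3 = (0) du + (-6*v) dv
Combining and collecting du, dv coefficients:
  coeff of du: 8*u^3 + 24*u*v^2 + 4*u - 3*v^3
  coeff of dv: 3*v*(12*u^2 - u*v - 12*v^2)
F^* omega = (8*u^3 + 24*u*v^2 + 4*u - 3*v^3) du + (3*v*(12*u^2 - u*v - 12*v^2)) dv.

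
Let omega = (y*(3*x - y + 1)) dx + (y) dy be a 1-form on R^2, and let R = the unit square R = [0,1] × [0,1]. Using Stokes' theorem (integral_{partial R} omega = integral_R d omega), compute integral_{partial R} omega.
integral_(partial R) omega = -3/2

Stokes: integral_partial_R omega = integral_R d omega with d omega = (∂Q/∂x - ∂P/∂y) dx ∧ dy.
  ∂Q/∂x = 0
  ∂P/∂y = 3*x - 2*y + 1
  integrand = ∂Q/∂x - ∂P/∂y = -3*x + 2*y - 1.
Integrating over R: integral_0^1 integral_0^1 (-3*x + 2*y - 1) dx dy = -3/2.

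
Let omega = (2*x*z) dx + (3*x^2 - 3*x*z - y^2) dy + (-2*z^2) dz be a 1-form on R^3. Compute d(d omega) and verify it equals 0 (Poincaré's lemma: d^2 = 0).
d(d omega) = 0

Step 1: d omega = sum_{i<j} (∂f_j/∂x_i - ∂f_i/∂x_j) dx_i ∧ dx_j:
  coeff of dx ∧ dy: 6*x - 3*z
  coeff of dx ∧ dz: -2*x
  coeff of dy ∧ dz: 3*x
Step 2: Apply d again to each 2-form coefficient. The only possible 3-form in R^3 is dx ∧ dy ∧ dz, with coefficient
  ∂(coeff of dy∧dz)/∂x - ∂(coeff of dx∧dz)/∂y + ∂(coeff of dx∧dy)/∂z
  = ∂/∂x (3*x) - ∂/∂y (-2*x) + ∂/∂z (6*x - 3*z).
Each of these terms simplifies to sums of mixed partials that cancel in pairs. The result is 0 (by equality of mixed partials for smooth functions — Schwarz / Clairaut).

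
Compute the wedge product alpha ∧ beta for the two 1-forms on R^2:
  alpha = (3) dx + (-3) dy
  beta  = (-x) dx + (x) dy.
alpha ∧ beta = 0

Distribute the wedge, using dx_i ∧ dx_j = -dx_j ∧ dx_i and dx_i ∧ dx_i = 0. For each pair (i, j) with i < j, the coefficient of dx_i ∧ dx_j in alpha ∧ beta is (alpha_i * beta_j - alpha_j * beta_i). Collecting: alpha ∧ beta = 0.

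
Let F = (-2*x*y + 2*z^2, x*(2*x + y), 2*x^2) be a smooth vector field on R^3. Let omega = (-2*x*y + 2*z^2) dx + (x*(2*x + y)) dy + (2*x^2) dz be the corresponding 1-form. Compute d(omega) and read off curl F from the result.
d(omega) = (0) dy ∧ dz + (-4*x + 4*z) dz ∧ dx + (6*x + y) dx ∧ dy; curl F = (0, -4*x + 4*z, 6*x + y)

d omega = sum_{i<j} (∂f_j/∂x_i - ∂f_i/∂x_j) dx_i ∧ dx_j. Under the identification (dy ∧ dz, dz ∧ dx, dx ∧ dy) ↔ (e_x, e_y, e_z), the coefficients are exactly the components of curl F. Compute:
  ∂R/∂y - ∂Q/∂z = (0) - (0) = 0
  ∂P/∂z - ∂R/∂x = (4*z) - (4*x) = -4*x + 4*z
  ∂Q/∂x - ∂P/∂y = (4*x + y) - (-2*x) = 6*x + y.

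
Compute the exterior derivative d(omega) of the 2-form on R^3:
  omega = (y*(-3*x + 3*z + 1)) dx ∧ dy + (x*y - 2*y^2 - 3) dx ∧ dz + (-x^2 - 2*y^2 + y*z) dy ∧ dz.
d(omega) = (-3*x + 7*y) dx ∧ dy ∧ dz

For a 2-form omega = sum_{i<j} g_{ij} dx_i ∧ dx_j, the exterior derivative is
  d(omega) = sum_{i<j} d(g_{ij}) ∧ dx_i ∧ dx_j = sum_{i<j, k} (∂g_{ij}/∂x_k) dx_k ∧ dx_i ∧ dx_j.
Expand each term, using dx_k ∧ dx_i ∧ dx_j = sgn(permutation) dx_{(a)} ∧ dx_{(b)} ∧ dx_{(c)} with (a < b < c) sorted:
  d(y*(-3*x + 3*z + 1)) includes (∂/∂z)(y*(-3*x + 3*z + 1)) dz = (3*y) dz, which multiplied by dx ∧ dy gives (3*y) dx ∧ dy ∧ dz
  d(x*y - 2*y^2 - 3) includes (∂/∂y)(x*y - 2*y^2 - 3) dy = (x - 4*y) dy, which multiplied by dx ∧ dz gives (-x + 4*y) dx ∧ dy ∧ dz
  d(-x^2 - 2*y^2 + y*z) includes (∂/∂x)(-x^2 - 2*y^2 + y*z) dx = (-2*x) dx, which multiplied by dy ∧ dz gives (-2*x) dx ∧ dy ∧ dz
Collecting like 3-forms: d(omega) = (-3*x + 7*y) dx ∧ dy ∧ dz.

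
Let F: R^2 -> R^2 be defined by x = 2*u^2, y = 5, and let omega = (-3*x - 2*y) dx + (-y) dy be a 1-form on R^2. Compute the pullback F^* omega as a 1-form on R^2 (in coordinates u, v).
F^* omega = (-24*u^3 - 40*u) du

Using F^*(f dg) = (f ∘ F) d(g ∘ F), substitute each coordinate x_i by F_i(u, v) in f_i, and replace dx_i by d F_i = (∂F_i/∂u) du + (∂F_i/∂v) dv.
  For the x component: f_1(F) = -6*u^2 - 10; d F_1 = (4*u) du + (0) dv
  For the y component: f_2(F) = -5; d F_2 = (0) du + (0) dv
Combining and collecting du, dv coefficients:
  coeff of du: -24*u^3 - 40*u
  coeff of dv: 0
F^* omega = (-24*u^3 - 40*u) du.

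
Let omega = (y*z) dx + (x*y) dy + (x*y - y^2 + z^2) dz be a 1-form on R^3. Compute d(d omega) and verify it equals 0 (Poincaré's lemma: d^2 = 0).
d(d omega) = 0

Step 1: d omega = sum_{i<j} (∂f_j/∂x_i - ∂f_i/∂x_j) dx_i ∧ dx_j:
  coeff of dx ∧ dy: y - z
  coeff of dx ∧ dz: 0
  coeff of dy ∧ dz: x - 2*y
Step 2: Apply d again to each 2-form coefficient. The only possible 3-form in R^3 is dx ∧ dy ∧ dz, with coefficient
  ∂(coeff of dy∧dz)/∂x - ∂(coeff of dx∧dz)/∂y + ∂(coeff of dx∧dy)/∂z
  = ∂/∂x (x - 2*y) - ∂/∂y (0) + ∂/∂z (y - z).
Each of these terms simplifies to sums of mixed partials that cancel in pairs. The result is 0 (by equality of mixed partials for smooth functions — Schwarz / Clairaut).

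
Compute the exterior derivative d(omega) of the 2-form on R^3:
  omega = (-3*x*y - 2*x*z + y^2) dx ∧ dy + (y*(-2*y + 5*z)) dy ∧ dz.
d(omega) = (-2*x) dx ∧ dy ∧ dz

For a 2-form omega = sum_{i<j} g_{ij} dx_i ∧ dx_j, the exterior derivative is
  d(omega) = sum_{i<j} d(g_{ij}) ∧ dx_i ∧ dx_j = sum_{i<j, k} (∂g_{ij}/∂x_k) dx_k ∧ dx_i ∧ dx_j.
Expand each term, using dx_k ∧ dx_i ∧ dx_j = sgn(permutation) dx_{(a)} ∧ dx_{(b)} ∧ dx_{(c)} with (a < b < c) sorted:
  d(-3*x*y - 2*x*z + y^2) includes (∂/∂z)(-3*x*y - 2*x*z + y^2) dz = (-2*x) dz, which multiplied by dx ∧ dy gives (-2*x) dx ∧ dy ∧ dz
Collecting like 3-forms: d(omega) = (-2*x) dx ∧ dy ∧ dz.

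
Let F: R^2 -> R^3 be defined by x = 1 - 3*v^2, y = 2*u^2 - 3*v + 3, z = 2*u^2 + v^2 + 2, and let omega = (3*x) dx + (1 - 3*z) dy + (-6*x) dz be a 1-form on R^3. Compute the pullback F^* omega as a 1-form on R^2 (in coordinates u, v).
F^* omega = (4*u*(-6*u^2 + 15*v^2 - 11)) du + (18*u^2 + 90*v^3 + 9*v^2 - 30*v + 15) dv

Using F^*(f dg) = (f ∘ F) d(g ∘ F), substitute each coordinate x_i by F_i(u, v) in f_i, and replace dx_i by d F_i = (∂F_i/∂u) du + (∂F_i/∂v) dv.
  For the x component: f_1(F) = 3 - 9*v^2; d F_1 = (0) du + (-6*v) dv
  For the y component: f_2(F) = -6*u^2 - 3*v^2 - 5; d F_2 = (4*u) du + (-3) dv
  For the z component: f_3(F) = 18*v^2 - 6; d F_3 = (4*u) du + (2*v) dv
Combining and collecting du, dv coefficients:
  coeff of du: 4*u*(-6*u^2 + 15*v^2 - 11)
  coeff of dv: 18*u^2 + 90*v^3 + 9*v^2 - 30*v + 15
F^* omega = (4*u*(-6*u^2 + 15*v^2 - 11)) du + (18*u^2 + 90*v^3 + 9*v^2 - 30*v + 15) dv.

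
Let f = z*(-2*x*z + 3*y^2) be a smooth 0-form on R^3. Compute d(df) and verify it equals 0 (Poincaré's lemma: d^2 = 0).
d(df) = 0

Step 1: df = sum_i (∂f/∂x_i) dx_i = (-2*z^2) dx + (6*y*z) dy + (-4*x*z + 3*y^2) dz.
Step 2: Apply d again. Using the 1-form formula, the coefficient of dx ∧ dy in d(df) is ∂^2 f/∂x ∂y - ∂^2 f/∂y ∂x = (0) - (0) = 0 (equality of mixed partials for smooth f).
Similarly for dx ∧ dz and dy ∧ dz — all coefficients vanish. So d(df) = 0.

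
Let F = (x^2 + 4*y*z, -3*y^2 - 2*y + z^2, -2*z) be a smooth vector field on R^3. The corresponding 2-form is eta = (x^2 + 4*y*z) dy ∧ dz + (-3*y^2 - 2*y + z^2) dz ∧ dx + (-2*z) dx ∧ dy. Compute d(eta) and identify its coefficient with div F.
d(eta) = (2*x - 6*y - 4) dx ∧ dy ∧ dz; div F = 2*x - 6*y - 4

For a 2-form in R^3 of the form above, applying d gives a 3-form with coefficient ∂P/∂x + ∂Q/∂y + ∂R/∂z:
  ∂P/∂x = 2*x
  ∂Q/∂y = -6*y - 2
  ∂R/∂z = -2
Sum = 2*x - 6*y - 4, which is exactly div F.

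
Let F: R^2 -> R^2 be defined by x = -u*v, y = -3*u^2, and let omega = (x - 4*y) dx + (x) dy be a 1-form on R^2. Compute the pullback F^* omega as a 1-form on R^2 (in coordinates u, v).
F^* omega = (u*v*(-6*u + v)) du + (u^2*(-12*u + v)) dv

Using F^*(f dg) = (f ∘ F) d(g ∘ F), substitute each coordinate x_i by F_i(u, v) in f_i, and replace dx_i by d F_i = (∂F_i/∂u) du + (∂F_i/∂v) dv.
  For the x component: f_1(F) = u*(12*u - v); d F_1 = (-v) du + (-u) dv
  For the y component: f_2(F) = -u*v; d F_2 = (-6*u) du + (0) dv
Combining and collecting du, dv coefficients:
  coeff of du: u*v*(-6*u + v)
  coeff of dv: u^2*(-12*u + v)
F^* omega = (u*v*(-6*u + v)) du + (u^2*(-12*u + v)) dv.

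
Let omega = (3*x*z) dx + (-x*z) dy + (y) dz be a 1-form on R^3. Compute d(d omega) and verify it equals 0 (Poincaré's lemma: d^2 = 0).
d(d omega) = 0

Step 1: d omega = sum_{i<j} (∂f_j/∂x_i - ∂f_i/∂x_j) dx_i ∧ dx_j:
  coeff of dx ∧ dy: -z
  coeff of dx ∧ dz: -3*x
  coeff of dy ∧ dz: x + 1
Step 2: Apply d again to each 2-form coefficient. The only possible 3-form in R^3 is dx ∧ dy ∧ dz, with coefficient
  ∂(coeff of dy∧dz)/∂x - ∂(coeff of dx∧dz)/∂y + ∂(coeff of dx∧dy)/∂z
  = ∂/∂x (x + 1) - ∂/∂y (-3*x) + ∂/∂z (-z).
Each of these terms simplifies to sums of mixed partials that cancel in pairs. The result is 0 (by equality of mixed partials for smooth functions — Schwarz / Clairaut).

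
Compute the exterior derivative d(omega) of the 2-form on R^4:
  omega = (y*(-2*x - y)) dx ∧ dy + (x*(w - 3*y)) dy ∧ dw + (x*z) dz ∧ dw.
d(omega) = (w - 3*y) dx ∧ dy ∧ dw + (z) dx ∧ dz ∧ dw

For a 2-form omega = sum_{i<j} g_{ij} dx_i ∧ dx_j, the exterior derivative is
  d(omega) = sum_{i<j} d(g_{ij}) ∧ dx_i ∧ dx_j = sum_{i<j, k} (∂g_{ij}/∂x_k) dx_k ∧ dx_i ∧ dx_j.
Expand each term, using dx_k ∧ dx_i ∧ dx_j = sgn(permutation) dx_{(a)} ∧ dx_{(b)} ∧ dx_{(c)} with (a < b < c) sorted:
  d(x*(w - 3*y)) includes (∂/∂x)(x*(w - 3*y)) dx = (w - 3*y) dx, which multiplied by dy ∧ dw gives (w - 3*y) dx ∧ dy ∧ dw
  d(x*z) includes (∂/∂x)(x*z) dx = (z) dx, which multiplied by dz ∧ dw gives (z) dx ∧ dz ∧ dw
Collecting like 3-forms: d(omega) = (w - 3*y) dx ∧ dy ∧ dw + (z) dx ∧ dz ∧ dw.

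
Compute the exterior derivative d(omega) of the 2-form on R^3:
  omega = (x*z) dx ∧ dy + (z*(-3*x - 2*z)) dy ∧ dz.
d(omega) = (x - 3*z) dx ∧ dy ∧ dz

For a 2-form omega = sum_{i<j} g_{ij} dx_i ∧ dx_j, the exterior derivative is
  d(omega) = sum_{i<j} d(g_{ij}) ∧ dx_i ∧ dx_j = sum_{i<j, k} (∂g_{ij}/∂x_k) dx_k ∧ dx_i ∧ dx_j.
Expand each term, using dx_k ∧ dx_i ∧ dx_j = sgn(permutation) dx_{(a)} ∧ dx_{(b)} ∧ dx_{(c)} with (a < b < c) sorted:
  d(x*z) includes (∂/∂z)(x*z) dz = (x) dz, which multiplied by dx ∧ dy gives (x) dx ∧ dy ∧ dz
  d(z*(-3*x - 2*z)) includes (∂/∂x)(z*(-3*x - 2*z)) dx = (-3*z) dx, which multiplied by dy ∧ dz gives (-3*z) dx ∧ dy ∧ dz
Collecting like 3-forms: d(omega) = (x - 3*z) dx ∧ dy ∧ dz.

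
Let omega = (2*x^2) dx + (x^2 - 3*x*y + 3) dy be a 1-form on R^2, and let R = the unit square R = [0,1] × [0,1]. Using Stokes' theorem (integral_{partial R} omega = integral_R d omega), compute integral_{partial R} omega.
integral_(partial R) omega = -1/2

Stokes: integral_partial_R omega = integral_R d omega with d omega = (∂Q/∂x - ∂P/∂y) dx ∧ dy.
  ∂Q/∂x = 2*x - 3*y
  ∂P/∂y = 0
  integrand = ∂Q/∂x - ∂P/∂y = 2*x - 3*y.
Integrating over R: integral_0^1 integral_0^1 (2*x - 3*y) dx dy = -1/2.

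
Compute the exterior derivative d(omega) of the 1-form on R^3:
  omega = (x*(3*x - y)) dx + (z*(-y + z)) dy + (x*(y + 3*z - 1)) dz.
d(omega) = (x) dx ∧ dy + (y + 3*z - 1) dx ∧ dz + (x + y - 2*z) dy ∧ dz

For a 1-form omega = sum_i f_i dx_i, the exterior derivative is
  d(omega) = sum_{i < j} (∂f_j/∂x_i - ∂f_i/∂x_j) dx_i ∧ dx_j.
  coefficient of dx ∧ dy: ∂f_2/∂x - ∂f_1/∂y = ∂(z*(-y + z))/∂x - ∂(x*(3*x - y))/∂y = x
  coefficient of dx ∧ dz: ∂f_3/∂x - ∂f_1/∂z = ∂(x*(y + 3*z - 1))/∂x - ∂(x*(3*x - y))/∂z = y + 3*z - 1
  coefficient of dy ∧ dz: ∂f_3/∂y - ∂f_2/∂z = ∂(x*(y + 3*z - 1))/∂y - ∂(z*(-y + z))/∂z = x + y - 2*z
Assembling: d(omega) = (x) dx ∧ dy + (y + 3*z - 1) dx ∧ dz + (x + y - 2*z) dy ∧ dz.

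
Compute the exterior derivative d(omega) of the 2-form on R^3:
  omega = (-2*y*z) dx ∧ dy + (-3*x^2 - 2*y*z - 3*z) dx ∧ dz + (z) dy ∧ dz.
d(omega) = (-2*y + 2*z) dx ∧ dy ∧ dz

For a 2-form omega = sum_{i<j} g_{ij} dx_i ∧ dx_j, the exterior derivative is
  d(omega) = sum_{i<j} d(g_{ij}) ∧ dx_i ∧ dx_j = sum_{i<j, k} (∂g_{ij}/∂x_k) dx_k ∧ dx_i ∧ dx_j.
Expand each term, using dx_k ∧ dx_i ∧ dx_j = sgn(permutation) dx_{(a)} ∧ dx_{(b)} ∧ dx_{(c)} with (a < b < c) sorted:
  d(-2*y*z) includes (∂/∂z)(-2*y*z) dz = (-2*y) dz, which multiplied by dx ∧ dy gives (-2*y) dx ∧ dy ∧ dz
  d(-3*x^2 - 2*y*z - 3*z) includes (∂/∂y)(-3*x^2 - 2*y*z - 3*z) dy = (-2*z) dy, which multiplied by dx ∧ dz gives (2*z) dx ∧ dy ∧ dz
Collecting like 3-forms: d(omega) = (-2*y + 2*z) dx ∧ dy ∧ dz.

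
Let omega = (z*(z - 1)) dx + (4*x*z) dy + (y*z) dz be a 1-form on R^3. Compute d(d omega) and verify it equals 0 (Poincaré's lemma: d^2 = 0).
d(d omega) = 0

Step 1: d omega = sum_{i<j} (∂f_j/∂x_i - ∂f_i/∂x_j) dx_i ∧ dx_j:
  coeff of dx ∧ dy: 4*z
  coeff of dx ∧ dz: 1 - 2*z
  coeff of dy ∧ dz: -4*x + z
Step 2: Apply d again to each 2-form coefficient. The only possible 3-form in R^3 is dx ∧ dy ∧ dz, with coefficient
  ∂(coeff of dy∧dz)/∂x - ∂(coeff of dx∧dz)/∂y + ∂(coeff of dx∧dy)/∂z
  = ∂/∂x (-4*x + z) - ∂/∂y (1 - 2*z) + ∂/∂z (4*z).
Each of these terms simplifies to sums of mixed partials that cancel in pairs. The result is 0 (by equality of mixed partials for smooth functions — Schwarz / Clairaut).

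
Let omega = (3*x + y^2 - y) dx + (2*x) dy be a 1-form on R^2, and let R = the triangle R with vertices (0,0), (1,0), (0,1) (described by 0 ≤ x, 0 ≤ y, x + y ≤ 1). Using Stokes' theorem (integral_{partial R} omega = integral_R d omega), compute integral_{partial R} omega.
integral_(partial R) omega = 7/6

Stokes: integral_partial_R omega = integral_R d omega with d omega = (∂Q/∂x - ∂P/∂y) dx ∧ dy.
  ∂Q/∂x = 2
  ∂P/∂y = 2*y - 1
  integrand = ∂Q/∂x - ∂P/∂y = 3 - 2*y.
Integrating over R: integral_0^1 integral_0^{1-x} (3 - 2*y) dy dx = 7/6.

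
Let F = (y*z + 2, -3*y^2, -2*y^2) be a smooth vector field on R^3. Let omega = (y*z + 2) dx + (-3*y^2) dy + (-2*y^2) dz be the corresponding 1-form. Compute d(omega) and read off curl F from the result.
d(omega) = (-4*y) dy ∧ dz + (y) dz ∧ dx + (-z) dx ∧ dy; curl F = (-4*y, y, -z)

d omega = sum_{i<j} (∂f_j/∂x_i - ∂f_i/∂x_j) dx_i ∧ dx_j. Under the identification (dy ∧ dz, dz ∧ dx, dx ∧ dy) ↔ (e_x, e_y, e_z), the coefficients are exactly the components of curl F. Compute:
  ∂R/∂y - ∂Q/∂z = (-4*y) - (0) = -4*y
  ∂P/∂z - ∂R/∂x = (y) - (0) = y
  ∂Q/∂x - ∂P/∂y = (0) - (z) = -z.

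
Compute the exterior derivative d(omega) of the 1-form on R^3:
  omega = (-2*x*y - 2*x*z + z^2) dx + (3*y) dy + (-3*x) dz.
d(omega) = (2*x) dx ∧ dy + (2*x - 2*z - 3) dx ∧ dz

For a 1-form omega = sum_i f_i dx_i, the exterior derivative is
  d(omega) = sum_{i < j} (∂f_j/∂x_i - ∂f_i/∂x_j) dx_i ∧ dx_j.
  coefficient of dx ∧ dy: ∂f_2/∂x - ∂f_1/∂y = ∂(3*y)/∂x - ∂(-2*x*y - 2*x*z + z^2)/∂y = 2*x
  coefficient of dx ∧ dz: ∂f_3/∂x - ∂f_1/∂z = ∂(-3*x)/∂x - ∂(-2*x*y - 2*x*z + z^2)/∂z = 2*x - 2*z - 3
Assembling: d(omega) = (2*x) dx ∧ dy + (2*x - 2*z - 3) dx ∧ dz.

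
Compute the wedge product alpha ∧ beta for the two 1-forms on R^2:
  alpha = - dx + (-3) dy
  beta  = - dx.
alpha ∧ beta = (-3) dx ∧ dy

Distribute the wedge, using dx_i ∧ dx_j = -dx_j ∧ dx_i and dx_i ∧ dx_i = 0. For each pair (i, j) with i < j, the coefficient of dx_i ∧ dx_j in alpha ∧ beta is (alpha_i * beta_j - alpha_j * beta_i). Collecting: alpha ∧ beta = (-3) dx ∧ dy.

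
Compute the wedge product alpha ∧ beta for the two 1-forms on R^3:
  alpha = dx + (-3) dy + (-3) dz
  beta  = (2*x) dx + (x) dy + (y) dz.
alpha ∧ beta = (7*x) dx ∧ dy + (6*x + y) dx ∧ dz + (3*x - 3*y) dy ∧ dz

Distribute the wedge, using dx_i ∧ dx_j = -dx_j ∧ dx_i and dx_i ∧ dx_i = 0. For each pair (i, j) with i < j, the coefficient of dx_i ∧ dx_j in alpha ∧ beta is (alpha_i * beta_j - alpha_j * beta_i). Collecting: alpha ∧ beta = (7*x) dx ∧ dy + (6*x + y) dx ∧ dz + (3*x - 3*y) dy ∧ dz.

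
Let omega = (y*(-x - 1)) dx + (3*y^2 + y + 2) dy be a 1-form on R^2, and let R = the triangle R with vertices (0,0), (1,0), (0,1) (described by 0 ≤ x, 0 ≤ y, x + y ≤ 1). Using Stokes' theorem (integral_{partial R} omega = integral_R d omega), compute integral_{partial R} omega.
integral_(partial R) omega = 2/3

Stokes: integral_partial_R omega = integral_R d omega with d omega = (∂Q/∂x - ∂P/∂y) dx ∧ dy.
  ∂Q/∂x = 0
  ∂P/∂y = -x - 1
  integrand = ∂Q/∂x - ∂P/∂y = x + 1.
Integrating over R: integral_0^1 integral_0^{1-x} (x + 1) dy dx = 2/3.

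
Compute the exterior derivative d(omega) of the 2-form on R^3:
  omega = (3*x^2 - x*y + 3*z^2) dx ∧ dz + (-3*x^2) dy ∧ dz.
d(omega) = (-5*x) dx ∧ dy ∧ dz

For a 2-form omega = sum_{i<j} g_{ij} dx_i ∧ dx_j, the exterior derivative is
  d(omega) = sum_{i<j} d(g_{ij}) ∧ dx_i ∧ dx_j = sum_{i<j, k} (∂g_{ij}/∂x_k) dx_k ∧ dx_i ∧ dx_j.
Expand each term, using dx_k ∧ dx_i ∧ dx_j = sgn(permutation) dx_{(a)} ∧ dx_{(b)} ∧ dx_{(c)} with (a < b < c) sorted:
  d(3*x^2 - x*y + 3*z^2) includes (∂/∂y)(3*x^2 - x*y + 3*z^2) dy = (-x) dy, which multiplied by dx ∧ dz gives (x) dx ∧ dy ∧ dz
  d(-3*x^2) includes (∂/∂x)(-3*x^2) dx = (-6*x) dx, which multiplied by dy ∧ dz gives (-6*x) dx ∧ dy ∧ dz
Collecting like 3-forms: d(omega) = (-5*x) dx ∧ dy ∧ dz.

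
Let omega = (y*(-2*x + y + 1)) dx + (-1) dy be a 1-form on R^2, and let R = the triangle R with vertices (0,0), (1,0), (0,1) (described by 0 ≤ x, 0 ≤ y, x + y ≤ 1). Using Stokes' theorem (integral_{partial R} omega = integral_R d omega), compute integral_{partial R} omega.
integral_(partial R) omega = -1/2

Stokes: integral_partial_R omega = integral_R d omega with d omega = (∂Q/∂x - ∂P/∂y) dx ∧ dy.
  ∂Q/∂x = 0
  ∂P/∂y = -2*x + 2*y + 1
  integrand = ∂Q/∂x - ∂P/∂y = 2*x - 2*y - 1.
Integrating over R: integral_0^1 integral_0^{1-x} (2*x - 2*y - 1) dy dx = -1/2.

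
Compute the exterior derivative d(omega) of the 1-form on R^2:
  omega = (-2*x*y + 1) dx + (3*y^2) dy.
d(omega) = (2*x) dx ∧ dy

For a 1-form omega = sum_i f_i dx_i, the exterior derivative is
  d(omega) = sum_{i < j} (∂f_j/∂x_i - ∂f_i/∂x_j) dx_i ∧ dx_j.
  coefficient of dx ∧ dy: ∂f_2/∂x - ∂f_1/∂y = ∂(3*y^2)/∂x - ∂(-2*x*y + 1)/∂y = 2*x
Assembling: d(omega) = (2*x) dx ∧ dy.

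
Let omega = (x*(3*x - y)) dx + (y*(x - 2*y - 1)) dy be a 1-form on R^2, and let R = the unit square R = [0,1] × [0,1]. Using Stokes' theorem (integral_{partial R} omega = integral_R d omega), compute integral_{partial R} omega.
integral_(partial R) omega = 1

Stokes: integral_partial_R omega = integral_R d omega with d omega = (∂Q/∂x - ∂P/∂y) dx ∧ dy.
  ∂Q/∂x = y
  ∂P/∂y = -x
  integrand = ∂Q/∂x - ∂P/∂y = x + y.
Integrating over R: integral_0^1 integral_0^1 (x + y) dx dy = 1.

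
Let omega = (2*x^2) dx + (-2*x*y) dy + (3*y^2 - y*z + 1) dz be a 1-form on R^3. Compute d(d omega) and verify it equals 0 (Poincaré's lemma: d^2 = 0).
d(d omega) = 0

Step 1: d omega = sum_{i<j} (∂f_j/∂x_i - ∂f_i/∂x_j) dx_i ∧ dx_j:
  coeff of dx ∧ dy: -2*y
  coeff of dx ∧ dz: 0
  coeff of dy ∧ dz: 6*y - z
Step 2: Apply d again to each 2-form coefficient. The only possible 3-form in R^3 is dx ∧ dy ∧ dz, with coefficient
  ∂(coeff of dy∧dz)/∂x - ∂(coeff of dx∧dz)/∂y + ∂(coeff of dx∧dy)/∂z
  = ∂/∂x (6*y - z) - ∂/∂y (0) + ∂/∂z (-2*y).
Each of these terms simplifies to sums of mixed partials that cancel in pairs. The result is 0 (by equality of mixed partials for smooth functions — Schwarz / Clairaut).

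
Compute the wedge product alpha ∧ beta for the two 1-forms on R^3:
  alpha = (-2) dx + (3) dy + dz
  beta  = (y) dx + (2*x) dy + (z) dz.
alpha ∧ beta = (-4*x - 3*y) dx ∧ dy + (-y - 2*z) dx ∧ dz + (-2*x + 3*z) dy ∧ dz

Distribute the wedge, using dx_i ∧ dx_j = -dx_j ∧ dx_i and dx_i ∧ dx_i = 0. For each pair (i, j) with i < j, the coefficient of dx_i ∧ dx_j in alpha ∧ beta is (alpha_i * beta_j - alpha_j * beta_i). Collecting: alpha ∧ beta = (-4*x - 3*y) dx ∧ dy + (-y - 2*z) dx ∧ dz + (-2*x + 3*z) dy ∧ dz.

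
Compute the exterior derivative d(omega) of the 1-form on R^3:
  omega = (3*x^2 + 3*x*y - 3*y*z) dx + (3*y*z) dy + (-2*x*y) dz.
d(omega) = (-3*x + 3*z) dx ∧ dy + (y) dx ∧ dz + (-2*x - 3*y) dy ∧ dz

For a 1-form omega = sum_i f_i dx_i, the exterior derivative is
  d(omega) = sum_{i < j} (∂f_j/∂x_i - ∂f_i/∂x_j) dx_i ∧ dx_j.
  coefficient of dx ∧ dy: ∂f_2/∂x - ∂f_1/∂y = ∂(3*y*z)/∂x - ∂(3*x^2 + 3*x*y - 3*y*z)/∂y = -3*x + 3*z
  coefficient of dx ∧ dz: ∂f_3/∂x - ∂f_1/∂z = ∂(-2*x*y)/∂x - ∂(3*x^2 + 3*x*y - 3*y*z)/∂z = y
  coefficient of dy ∧ dz: ∂f_3/∂y - ∂f_2/∂z = ∂(-2*x*y)/∂y - ∂(3*y*z)/∂z = -2*x - 3*y
Assembling: d(omega) = (-3*x + 3*z) dx ∧ dy + (y) dx ∧ dz + (-2*x - 3*y) dy ∧ dz.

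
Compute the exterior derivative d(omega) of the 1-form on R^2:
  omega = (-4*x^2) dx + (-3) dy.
d(omega) = 0

For a 1-form omega = sum_i f_i dx_i, the exterior derivative is
  d(omega) = sum_{i < j} (∂f_j/∂x_i - ∂f_i/∂x_j) dx_i ∧ dx_j.

Assembling: d(omega) = 0.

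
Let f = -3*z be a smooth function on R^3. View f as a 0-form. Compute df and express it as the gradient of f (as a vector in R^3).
df = (0) dx + (0) dy + (-3) dz; grad f = (0, 0, -3)

For a 0-form f, d f = (∂f/∂x) dx + (∂f/∂y) dy + (∂f/∂z) dz. The components of the vector representation are exactly the entries of grad f in Cartesian coordinates:
  ∂f/∂x = 0
  ∂f/∂y = 0
  ∂f/∂z = -3.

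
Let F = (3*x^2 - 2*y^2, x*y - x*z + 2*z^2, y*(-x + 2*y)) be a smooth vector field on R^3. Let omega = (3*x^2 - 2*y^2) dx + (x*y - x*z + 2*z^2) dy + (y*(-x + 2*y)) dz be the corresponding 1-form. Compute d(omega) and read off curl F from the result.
d(omega) = (4*y - 4*z) dy ∧ dz + (y) dz ∧ dx + (5*y - z) dx ∧ dy; curl F = (4*y - 4*z, y, 5*y - z)

d omega = sum_{i<j} (∂f_j/∂x_i - ∂f_i/∂x_j) dx_i ∧ dx_j. Under the identification (dy ∧ dz, dz ∧ dx, dx ∧ dy) ↔ (e_x, e_y, e_z), the coefficients are exactly the components of curl F. Compute:
  ∂R/∂y - ∂Q/∂z = (-x + 4*y) - (-x + 4*z) = 4*y - 4*z
  ∂P/∂z - ∂R/∂x = (0) - (-y) = y
  ∂Q/∂x - ∂P/∂y = (y - z) - (-4*y) = 5*y - z.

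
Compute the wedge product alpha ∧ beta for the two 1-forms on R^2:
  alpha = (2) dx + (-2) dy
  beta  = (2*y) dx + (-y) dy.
alpha ∧ beta = (2*y) dx ∧ dy

Distribute the wedge, using dx_i ∧ dx_j = -dx_j ∧ dx_i and dx_i ∧ dx_i = 0. For each pair (i, j) with i < j, the coefficient of dx_i ∧ dx_j in alpha ∧ beta is (alpha_i * beta_j - alpha_j * beta_i). Collecting: alpha ∧ beta = (2*y) dx ∧ dy.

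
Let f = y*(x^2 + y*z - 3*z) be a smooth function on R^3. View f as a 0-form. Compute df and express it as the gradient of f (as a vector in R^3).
df = (2*x*y) dx + (x^2 + 2*y*z - 3*z) dy + (y*(y - 3)) dz; grad f = (2*x*y, x^2 + 2*y*z - 3*z, y*(y - 3))

For a 0-form f, d f = (∂f/∂x) dx + (∂f/∂y) dy + (∂f/∂z) dz. The components of the vector representation are exactly the entries of grad f in Cartesian coordinates:
  ∂f/∂x = 2*x*y
  ∂f/∂y = x^2 + 2*y*z - 3*z
  ∂f/∂z = y*(y - 3).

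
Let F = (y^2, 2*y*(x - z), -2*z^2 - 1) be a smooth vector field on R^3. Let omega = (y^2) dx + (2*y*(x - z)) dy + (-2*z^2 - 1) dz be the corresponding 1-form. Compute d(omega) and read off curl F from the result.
d(omega) = (2*y) dy ∧ dz + (0) dz ∧ dx + (0) dx ∧ dy; curl F = (2*y, 0, 0)

d omega = sum_{i<j} (∂f_j/∂x_i - ∂f_i/∂x_j) dx_i ∧ dx_j. Under the identification (dy ∧ dz, dz ∧ dx, dx ∧ dy) ↔ (e_x, e_y, e_z), the coefficients are exactly the components of curl F. Compute:
  ∂R/∂y - ∂Q/∂z = (0) - (-2*y) = 2*y
  ∂P/∂z - ∂R/∂x = (0) - (0) = 0
  ∂Q/∂x - ∂P/∂y = (2*y) - (2*y) = 0.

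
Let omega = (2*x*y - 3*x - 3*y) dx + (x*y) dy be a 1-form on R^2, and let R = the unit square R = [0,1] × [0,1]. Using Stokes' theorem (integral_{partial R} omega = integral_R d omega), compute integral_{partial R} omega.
integral_(partial R) omega = 5/2

Stokes: integral_partial_R omega = integral_R d omega with d omega = (∂Q/∂x - ∂P/∂y) dx ∧ dy.
  ∂Q/∂x = y
  ∂P/∂y = 2*x - 3
  integrand = ∂Q/∂x - ∂P/∂y = -2*x + y + 3.
Integrating over R: integral_0^1 integral_0^1 (-2*x + y + 3) dx dy = 5/2.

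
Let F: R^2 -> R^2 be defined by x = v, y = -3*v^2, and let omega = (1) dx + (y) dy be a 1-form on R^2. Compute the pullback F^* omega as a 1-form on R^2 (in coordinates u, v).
F^* omega = (18*v^3 + 1) dv

Using F^*(f dg) = (f ∘ F) d(g ∘ F), substitute each coordinate x_i by F_i(u, v) in f_i, and replace dx_i by d F_i = (∂F_i/∂u) du + (∂F_i/∂v) dv.
  For the x component: f_1(F) = 1; d F_1 = (0) du + (1) dv
  For the y component: f_2(F) = -3*v^2; d F_2 = (0) du + (-6*v) dv
Combining and collecting du, dv coefficients:
  coeff of du: 0
  coeff of dv: 18*v^3 + 1
F^* omega = (18*v^3 + 1) dv.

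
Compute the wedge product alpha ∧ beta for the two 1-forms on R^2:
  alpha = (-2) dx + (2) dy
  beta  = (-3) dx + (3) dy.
alpha ∧ beta = 0

Distribute the wedge, using dx_i ∧ dx_j = -dx_j ∧ dx_i and dx_i ∧ dx_i = 0. For each pair (i, j) with i < j, the coefficient of dx_i ∧ dx_j in alpha ∧ beta is (alpha_i * beta_j - alpha_j * beta_i). Collecting: alpha ∧ beta = 0.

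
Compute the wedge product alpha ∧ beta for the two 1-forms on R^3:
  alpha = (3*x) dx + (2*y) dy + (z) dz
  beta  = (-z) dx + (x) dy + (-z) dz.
alpha ∧ beta = (3*x^2 + 2*y*z) dx ∧ dy + (z*(-3*x + z)) dx ∧ dz + (-z*(x + 2*y)) dy ∧ dz

Distribute the wedge, using dx_i ∧ dx_j = -dx_j ∧ dx_i and dx_i ∧ dx_i = 0. For each pair (i, j) with i < j, the coefficient of dx_i ∧ dx_j in alpha ∧ beta is (alpha_i * beta_j - alpha_j * beta_i). Collecting: alpha ∧ beta = (3*x^2 + 2*y*z) dx ∧ dy + (z*(-3*x + z)) dx ∧ dz + (-z*(x + 2*y)) dy ∧ dz.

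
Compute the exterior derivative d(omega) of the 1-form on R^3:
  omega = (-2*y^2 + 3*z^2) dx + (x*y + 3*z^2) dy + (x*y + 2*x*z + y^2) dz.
d(omega) = (5*y) dx ∧ dy + (y - 4*z) dx ∧ dz + (x + 2*y - 6*z) dy ∧ dz

For a 1-form omega = sum_i f_i dx_i, the exterior derivative is
  d(omega) = sum_{i < j} (∂f_j/∂x_i - ∂f_i/∂x_j) dx_i ∧ dx_j.
  coefficient of dx ∧ dy: ∂f_2/∂x - ∂f_1/∂y = ∂(x*y + 3*z^2)/∂x - ∂(-2*y^2 + 3*z^2)/∂y = 5*y
  coefficient of dx ∧ dz: ∂f_3/∂x - ∂f_1/∂z = ∂(x*y + 2*x*z + y^2)/∂x - ∂(-2*y^2 + 3*z^2)/∂z = y - 4*z
  coefficient of dy ∧ dz: ∂f_3/∂y - ∂f_2/∂z = ∂(x*y + 2*x*z + y^2)/∂y - ∂(x*y + 3*z^2)/∂z = x + 2*y - 6*z
Assembling: d(omega) = (5*y) dx ∧ dy + (y - 4*z) dx ∧ dz + (x + 2*y - 6*z) dy ∧ dz.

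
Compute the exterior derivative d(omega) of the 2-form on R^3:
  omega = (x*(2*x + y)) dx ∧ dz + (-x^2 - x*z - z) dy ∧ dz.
d(omega) = (-3*x - z) dx ∧ dy ∧ dz

For a 2-form omega = sum_{i<j} g_{ij} dx_i ∧ dx_j, the exterior derivative is
  d(omega) = sum_{i<j} d(g_{ij}) ∧ dx_i ∧ dx_j = sum_{i<j, k} (∂g_{ij}/∂x_k) dx_k ∧ dx_i ∧ dx_j.
Expand each term, using dx_k ∧ dx_i ∧ dx_j = sgn(permutation) dx_{(a)} ∧ dx_{(b)} ∧ dx_{(c)} with (a < b < c) sorted:
  d(x*(2*x + y)) includes (∂/∂y)(x*(2*x + y)) dy = (x) dy, which multiplied by dx ∧ dz gives (-x) dx ∧ dy ∧ dz
  d(-x^2 - x*z - z) includes (∂/∂x)(-x^2 - x*z - z) dx = (-2*x - z) dx, which multiplied by dy ∧ dz gives (-2*x - z) dx ∧ dy ∧ dz
Collecting like 3-forms: d(omega) = (-3*x - z) dx ∧ dy ∧ dz.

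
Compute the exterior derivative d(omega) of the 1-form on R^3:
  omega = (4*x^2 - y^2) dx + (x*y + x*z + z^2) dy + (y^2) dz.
d(omega) = (3*y + z) dx ∧ dy + (-x + 2*y - 2*z) dy ∧ dz

For a 1-form omega = sum_i f_i dx_i, the exterior derivative is
  d(omega) = sum_{i < j} (∂f_j/∂x_i - ∂f_i/∂x_j) dx_i ∧ dx_j.
  coefficient of dx ∧ dy: ∂f_2/∂x - ∂f_1/∂y = ∂(x*y + x*z + z^2)/∂x - ∂(4*x^2 - y^2)/∂y = 3*y + z
  coefficient of dy ∧ dz: ∂f_3/∂y - ∂f_2/∂z = ∂(y^2)/∂y - ∂(x*y + x*z + z^2)/∂z = -x + 2*y - 2*z
Assembling: d(omega) = (3*y + z) dx ∧ dy + (-x + 2*y - 2*z) dy ∧ dz.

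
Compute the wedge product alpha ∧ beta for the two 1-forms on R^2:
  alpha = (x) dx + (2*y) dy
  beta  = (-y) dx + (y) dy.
alpha ∧ beta = (y*(x + 2*y)) dx ∧ dy

Distribute the wedge, using dx_i ∧ dx_j = -dx_j ∧ dx_i and dx_i ∧ dx_i = 0. For each pair (i, j) with i < j, the coefficient of dx_i ∧ dx_j in alpha ∧ beta is (alpha_i * beta_j - alpha_j * beta_i). Collecting: alpha ∧ beta = (y*(x + 2*y)) dx ∧ dy.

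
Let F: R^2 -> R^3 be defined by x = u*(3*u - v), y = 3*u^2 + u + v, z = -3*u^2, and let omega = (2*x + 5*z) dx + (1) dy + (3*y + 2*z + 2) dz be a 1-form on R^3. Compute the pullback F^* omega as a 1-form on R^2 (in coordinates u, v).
F^* omega = (-72*u^3 - 3*u^2*v - 18*u^2 + 2*u*v^2 - 18*u*v - 6*u + 1) du + (9*u^3 + 2*u^2*v + 1) dv

Using F^*(f dg) = (f ∘ F) d(g ∘ F), substitute each coordinate x_i by F_i(u, v) in f_i, and replace dx_i by d F_i = (∂F_i/∂u) du + (∂F_i/∂v) dv.
  For the x component: f_1(F) = u*(-9*u - 2*v); d F_1 = (6*u - v) du + (-u) dv
  For the y component: f_2(F) = 1; d F_2 = (6*u + 1) du + (1) dv
  For the z component: f_3(F) = 3*u^2 + 3*u + 3*v + 2; d F_3 = (-6*u) du + (0) dv
Combining and collecting du, dv coefficients:
  coeff of du: -72*u^3 - 3*u^2*v - 18*u^2 + 2*u*v^2 - 18*u*v - 6*u + 1
  coeff of dv: 9*u^3 + 2*u^2*v + 1
F^* omega = (-72*u^3 - 3*u^2*v - 18*u^2 + 2*u*v^2 - 18*u*v - 6*u + 1) du + (9*u^3 + 2*u^2*v + 1) dv.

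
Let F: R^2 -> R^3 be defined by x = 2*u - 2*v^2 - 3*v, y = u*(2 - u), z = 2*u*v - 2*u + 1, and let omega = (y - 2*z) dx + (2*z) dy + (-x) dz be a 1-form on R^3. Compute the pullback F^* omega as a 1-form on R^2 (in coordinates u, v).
F^* omega = (-8*u^2*v + 6*u^2 - 4*u*v + 4*u + 4*v^3 + 2*v^2 - 6*v) du + (4*u^2*v - u^2 + 20*u*v^2 - 6*u*v - 18*u + 8*v + 6) dv

Using F^*(f dg) = (f ∘ F) d(g ∘ F), substitute each coordinate x_i by F_i(u, v) in f_i, and replace dx_i by d F_i = (∂F_i/∂u) du + (∂F_i/∂v) dv.
  For the x component: f_1(F) = -u^2 - 4*u*v + 6*u - 2; d F_1 = (2) du + (-4*v - 3) dv
  For the y component: f_2(F) = 4*u*v - 4*u + 2; d F_2 = (2 - 2*u) du + (0) dv
  For the z component: f_3(F) = -2*u + 2*v^2 + 3*v; d F_3 = (2*v - 2) du + (2*u) dv
Combining and collecting du, dv coefficients:
  coeff of du: -8*u^2*v + 6*u^2 - 4*u*v + 4*u + 4*v^3 + 2*v^2 - 6*v
  coeff of dv: 4*u^2*v - u^2 + 20*u*v^2 - 6*u*v - 18*u + 8*v + 6
F^* omega = (-8*u^2*v + 6*u^2 - 4*u*v + 4*u + 4*v^3 + 2*v^2 - 6*v) du + (4*u^2*v - u^2 + 20*u*v^2 - 6*u*v - 18*u + 8*v + 6) dv.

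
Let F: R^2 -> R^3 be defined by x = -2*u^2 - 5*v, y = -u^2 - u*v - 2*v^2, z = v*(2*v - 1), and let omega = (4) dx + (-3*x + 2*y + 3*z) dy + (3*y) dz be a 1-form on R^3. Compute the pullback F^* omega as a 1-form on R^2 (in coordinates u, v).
F^* omega = (-8*u^3 - 2*u*v^2 - 24*u*v - 16*u - 2*v^3 - 12*v^2) du + (-4*u^3 - 26*u^2*v + 3*u^2 - 6*u*v^2 - 9*u*v - 32*v^3 - 42*v^2 - 20) dv

Using F^*(f dg) = (f ∘ F) d(g ∘ F), substitute each coordinate x_i by F_i(u, v) in f_i, and replace dx_i by d F_i = (∂F_i/∂u) du + (∂F_i/∂v) dv.
  For the x component: f_1(F) = 4; d F_1 = (-4*u) du + (-5) dv
  For the y component: f_2(F) = 4*u^2 - 2*u*v + 2*v^2 + 12*v; d F_2 = (-2*u - v) du + (-u - 4*v) dv
  For the z component: f_3(F) = -3*u^2 - 3*u*v - 6*v^2; d F_3 = (0) du + (4*v - 1) dv
Combining and collecting du, dv coefficients:
  coeff of du: -8*u^3 - 2*u*v^2 - 24*u*v - 16*u - 2*v^3 - 12*v^2
  coeff of dv: -4*u^3 - 26*u^2*v + 3*u^2 - 6*u*v^2 - 9*u*v - 32*v^3 - 42*v^2 - 20
F^* omega = (-8*u^3 - 2*u*v^2 - 24*u*v - 16*u - 2*v^3 - 12*v^2) du + (-4*u^3 - 26*u^2*v + 3*u^2 - 6*u*v^2 - 9*u*v - 32*v^3 - 42*v^2 - 20) dv.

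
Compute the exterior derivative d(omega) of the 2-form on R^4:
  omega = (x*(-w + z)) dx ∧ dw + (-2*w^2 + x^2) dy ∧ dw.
d(omega) = (-x) dx ∧ dz ∧ dw + (2*x) dx ∧ dy ∧ dw

For a 2-form omega = sum_{i<j} g_{ij} dx_i ∧ dx_j, the exterior derivative is
  d(omega) = sum_{i<j} d(g_{ij}) ∧ dx_i ∧ dx_j = sum_{i<j, k} (∂g_{ij}/∂x_k) dx_k ∧ dx_i ∧ dx_j.
Expand each term, using dx_k ∧ dx_i ∧ dx_j = sgn(permutation) dx_{(a)} ∧ dx_{(b)} ∧ dx_{(c)} with (a < b < c) sorted:
  d(x*(-w + z)) includes (∂/∂z)(x*(-w + z)) dz = (x) dz, which multiplied by dx ∧ dw gives (-x) dx ∧ dz ∧ dw
  d(-2*w^2 + x^2) includes (∂/∂x)(-2*w^2 + x^2) dx = (2*x) dx, which multiplied by dy ∧ dw gives (2*x) dx ∧ dy ∧ dw
Collecting like 3-forms: d(omega) = (-x) dx ∧ dz ∧ dw + (2*x) dx ∧ dy ∧ dw.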